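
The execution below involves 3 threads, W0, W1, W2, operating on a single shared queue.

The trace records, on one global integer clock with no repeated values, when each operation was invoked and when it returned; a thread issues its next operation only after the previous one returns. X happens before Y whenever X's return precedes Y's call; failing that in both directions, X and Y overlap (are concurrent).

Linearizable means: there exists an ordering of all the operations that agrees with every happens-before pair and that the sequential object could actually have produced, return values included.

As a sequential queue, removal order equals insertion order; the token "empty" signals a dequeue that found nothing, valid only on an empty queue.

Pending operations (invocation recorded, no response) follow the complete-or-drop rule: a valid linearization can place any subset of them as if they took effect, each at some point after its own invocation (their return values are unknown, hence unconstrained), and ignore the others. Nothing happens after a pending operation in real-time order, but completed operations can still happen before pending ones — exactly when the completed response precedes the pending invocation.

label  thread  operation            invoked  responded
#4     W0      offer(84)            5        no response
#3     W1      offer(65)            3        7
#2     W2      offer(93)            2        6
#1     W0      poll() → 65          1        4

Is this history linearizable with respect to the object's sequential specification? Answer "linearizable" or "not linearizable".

linearizable

a witness: #3, #1, #2
after step 1 (#3 offer(65)): queue <65>
after step 2 (#1 poll() → 65): queue <>
after step 3 (#2 offer(93)): queue <93>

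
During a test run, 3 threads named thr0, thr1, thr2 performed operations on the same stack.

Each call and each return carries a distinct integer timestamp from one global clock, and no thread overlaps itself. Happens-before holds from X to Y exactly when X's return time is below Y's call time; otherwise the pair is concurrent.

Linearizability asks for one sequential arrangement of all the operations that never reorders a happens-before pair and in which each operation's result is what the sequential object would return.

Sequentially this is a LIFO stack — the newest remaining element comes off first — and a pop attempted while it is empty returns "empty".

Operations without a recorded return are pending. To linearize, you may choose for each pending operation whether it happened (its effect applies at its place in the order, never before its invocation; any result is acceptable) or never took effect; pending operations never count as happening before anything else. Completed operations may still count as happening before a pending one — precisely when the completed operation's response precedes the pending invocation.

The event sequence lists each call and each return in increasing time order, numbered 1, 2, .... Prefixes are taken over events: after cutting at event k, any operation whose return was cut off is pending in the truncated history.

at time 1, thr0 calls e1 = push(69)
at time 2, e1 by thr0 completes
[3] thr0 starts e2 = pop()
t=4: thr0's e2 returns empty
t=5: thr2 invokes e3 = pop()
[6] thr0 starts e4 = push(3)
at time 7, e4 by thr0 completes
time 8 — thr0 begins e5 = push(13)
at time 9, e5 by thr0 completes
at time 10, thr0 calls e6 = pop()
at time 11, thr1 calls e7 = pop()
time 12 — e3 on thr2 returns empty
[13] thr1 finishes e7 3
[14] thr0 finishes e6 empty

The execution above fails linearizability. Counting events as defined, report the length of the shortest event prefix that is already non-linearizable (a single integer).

4

events 1..3 are linearizable, e.g. via e1:
after step 1 (e1 push(69)): stack <69>
at event 4 (e2's time-4 response) nothing linearizes any more
for example e1, e2 fails at step 2: e2 pop() → empty is not legal there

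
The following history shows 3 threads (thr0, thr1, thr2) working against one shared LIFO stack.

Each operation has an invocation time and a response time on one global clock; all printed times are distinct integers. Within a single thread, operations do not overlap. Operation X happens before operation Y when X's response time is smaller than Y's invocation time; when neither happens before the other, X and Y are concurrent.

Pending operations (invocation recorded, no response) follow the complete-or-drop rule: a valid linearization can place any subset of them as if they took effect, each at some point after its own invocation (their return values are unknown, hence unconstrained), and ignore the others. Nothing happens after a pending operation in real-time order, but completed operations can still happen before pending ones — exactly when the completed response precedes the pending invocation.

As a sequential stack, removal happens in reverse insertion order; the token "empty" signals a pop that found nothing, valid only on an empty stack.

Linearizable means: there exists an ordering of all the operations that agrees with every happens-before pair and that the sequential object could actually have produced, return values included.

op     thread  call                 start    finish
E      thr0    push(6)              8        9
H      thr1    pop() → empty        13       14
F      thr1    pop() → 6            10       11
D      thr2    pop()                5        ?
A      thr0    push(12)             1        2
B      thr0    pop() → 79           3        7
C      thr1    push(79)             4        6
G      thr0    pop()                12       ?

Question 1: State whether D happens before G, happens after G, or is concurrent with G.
Answer: concurrent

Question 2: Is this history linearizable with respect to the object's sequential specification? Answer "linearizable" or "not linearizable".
a witness: A, C, B, D, E, F, G, H
1. A push(12), leaving stack <12>
2. C push(79), leaving stack <12,79>
3. B pop() → 79, leaving stack <12>
4. D pop() (pending, included), leaving stack <>
5. E push(6), leaving stack <6>
6. F pop() → 6, leaving stack <>
7. G pop() (pending, included), leaving stack <>
8. H pop() → empty, leaving stack <>

linearizable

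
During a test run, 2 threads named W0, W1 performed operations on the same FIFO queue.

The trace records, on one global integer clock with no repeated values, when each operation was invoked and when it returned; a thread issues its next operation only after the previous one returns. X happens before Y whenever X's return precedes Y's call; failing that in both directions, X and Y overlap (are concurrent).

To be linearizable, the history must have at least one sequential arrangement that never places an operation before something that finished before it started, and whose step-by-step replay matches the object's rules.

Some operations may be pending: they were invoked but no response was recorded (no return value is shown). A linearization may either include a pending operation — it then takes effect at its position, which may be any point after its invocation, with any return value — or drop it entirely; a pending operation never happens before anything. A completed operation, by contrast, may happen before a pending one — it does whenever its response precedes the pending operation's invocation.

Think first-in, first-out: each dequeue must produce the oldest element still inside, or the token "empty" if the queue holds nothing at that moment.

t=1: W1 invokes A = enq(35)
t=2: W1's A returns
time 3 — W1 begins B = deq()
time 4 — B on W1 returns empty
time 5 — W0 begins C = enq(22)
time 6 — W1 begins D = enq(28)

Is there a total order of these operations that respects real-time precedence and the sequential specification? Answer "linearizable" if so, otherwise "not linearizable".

not linearizable

events 1..3 are fine; event 4 — the response of B at time 4 — makes the prefix non-linearizable
exactly one order of the 2 completed ops respects real time; the FIFO queue replay fails
take A, B: step 2 already fails, because B deq() → empty cannot occur there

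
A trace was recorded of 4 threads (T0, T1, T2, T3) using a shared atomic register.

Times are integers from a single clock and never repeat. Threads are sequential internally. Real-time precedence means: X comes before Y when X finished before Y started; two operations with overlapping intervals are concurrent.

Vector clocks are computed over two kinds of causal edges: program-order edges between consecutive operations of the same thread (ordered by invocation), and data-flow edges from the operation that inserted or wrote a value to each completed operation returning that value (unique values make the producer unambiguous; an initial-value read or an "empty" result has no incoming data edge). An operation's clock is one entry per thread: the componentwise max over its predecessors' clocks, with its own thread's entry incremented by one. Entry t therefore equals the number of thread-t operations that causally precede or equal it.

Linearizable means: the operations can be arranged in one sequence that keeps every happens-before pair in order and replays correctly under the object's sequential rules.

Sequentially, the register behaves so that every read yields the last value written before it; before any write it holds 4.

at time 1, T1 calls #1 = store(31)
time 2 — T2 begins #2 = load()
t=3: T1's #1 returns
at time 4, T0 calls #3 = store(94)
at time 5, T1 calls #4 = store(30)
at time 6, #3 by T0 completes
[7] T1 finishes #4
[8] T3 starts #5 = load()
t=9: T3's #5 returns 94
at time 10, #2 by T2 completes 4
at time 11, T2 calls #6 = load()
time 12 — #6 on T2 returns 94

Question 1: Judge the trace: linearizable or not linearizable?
linearizable

witness order: #2, #1, #4, #3, #5, #6
after step 1 (#2 load() → 4): value 4
after step 2 (#1 store(31)): value 31
after step 3 (#4 store(30)): value 30
after step 4 (#3 store(94)): value 94
after step 5 (#5 load() → 94): value 94
after step 6 (#6 load() → 94): value 94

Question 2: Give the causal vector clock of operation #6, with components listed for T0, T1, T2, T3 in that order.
(1, 0, 2, 0)

no predecessors for #2 (invoked 2): T2 increments from zero → (0, 0, 1, 0)
no predecessors for #1 (invoked 1): T1 increments from zero → (0, 1, 0, 0)
no predecessors for #3 (invoked 4): T0 increments from zero → (1, 0, 0, 0)
from VC(#1)=(0, 1, 0, 0), #4 (invoked 5) maxes components and bumps T1 → (0, 2, 0, 0)
from VC(#3)=(1, 0, 0, 0), #5 (invoked 8) maxes components and bumps T3 → (1, 0, 0, 1)
from VC(#2)=(0, 0, 1, 0), VC(#3)=(1, 0, 0, 0), #6 (invoked 11) maxes components and bumps T2 → (1, 0, 2, 0)
target: VC(#6) = (1, 0, 2, 0)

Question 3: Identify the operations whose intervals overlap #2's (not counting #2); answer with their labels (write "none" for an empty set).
#1, #3, #4, #5

overlap test against #2 [2,10]: concurrent iff the interval meets 2..10
#1 [1,3]: concurrent
#3 [4,6]: concurrent
#4 [5,7]: concurrent
#5 [8,9]: concurrent
#6 [11,12]: after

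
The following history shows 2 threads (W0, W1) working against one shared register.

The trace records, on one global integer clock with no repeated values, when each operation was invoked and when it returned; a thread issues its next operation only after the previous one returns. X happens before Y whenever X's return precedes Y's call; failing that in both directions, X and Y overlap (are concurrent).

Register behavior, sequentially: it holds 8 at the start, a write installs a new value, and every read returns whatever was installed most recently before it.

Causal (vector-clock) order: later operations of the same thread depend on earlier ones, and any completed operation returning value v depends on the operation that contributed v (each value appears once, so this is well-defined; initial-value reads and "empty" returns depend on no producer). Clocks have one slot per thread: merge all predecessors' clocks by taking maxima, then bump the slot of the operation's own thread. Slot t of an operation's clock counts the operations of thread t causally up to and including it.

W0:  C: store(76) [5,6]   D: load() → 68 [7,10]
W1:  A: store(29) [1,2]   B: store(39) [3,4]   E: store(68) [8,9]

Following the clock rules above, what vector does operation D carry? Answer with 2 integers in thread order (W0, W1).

VC(A, invoked at 1): no causal predecessors; +1 on W1 → (0, 1)
VC(C, invoked at 5): no causal predecessors; +1 on W0 → (1, 0)
B, invoked 3, takes VC(A)=(0, 1) under max, adds 1 for W1 → (0, 2)
E, invoked 8, takes VC(B)=(0, 2) under max, adds 1 for W1 → (0, 3)
D, invoked 7, takes VC(C)=(1, 0), VC(E)=(0, 3) under max, adds 1 for W0 → (2, 3)
target: VC(D) = (2, 3)

(2, 3)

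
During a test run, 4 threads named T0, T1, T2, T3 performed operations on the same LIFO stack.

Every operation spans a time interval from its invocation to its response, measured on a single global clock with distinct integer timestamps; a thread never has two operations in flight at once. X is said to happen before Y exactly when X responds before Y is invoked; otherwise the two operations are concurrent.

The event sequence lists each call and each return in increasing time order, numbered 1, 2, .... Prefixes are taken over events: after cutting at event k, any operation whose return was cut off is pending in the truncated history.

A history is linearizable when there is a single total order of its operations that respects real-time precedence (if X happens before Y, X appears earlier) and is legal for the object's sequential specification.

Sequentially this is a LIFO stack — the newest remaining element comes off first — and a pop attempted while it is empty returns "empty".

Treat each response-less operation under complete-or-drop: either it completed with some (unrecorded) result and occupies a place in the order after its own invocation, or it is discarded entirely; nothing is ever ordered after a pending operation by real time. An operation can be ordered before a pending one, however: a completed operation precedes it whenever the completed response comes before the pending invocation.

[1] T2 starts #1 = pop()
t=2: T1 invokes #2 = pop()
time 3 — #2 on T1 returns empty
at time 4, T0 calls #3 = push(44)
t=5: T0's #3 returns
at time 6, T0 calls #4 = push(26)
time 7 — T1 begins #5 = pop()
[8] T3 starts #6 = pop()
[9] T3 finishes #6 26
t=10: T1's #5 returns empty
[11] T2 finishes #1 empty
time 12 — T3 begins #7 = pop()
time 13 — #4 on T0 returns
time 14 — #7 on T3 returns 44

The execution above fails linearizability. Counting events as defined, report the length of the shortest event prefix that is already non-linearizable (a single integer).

11

a valid linearization of events 1..10 exists, for instance #2, #3, #1, #4, #6, #5:
after step 1 (#2 pop() → empty): stack <>
after step 2 (#3 push(44)): stack <44>
after step 3 (#1 pop() (pending, included)): stack <>
after step 4 (#4 push(26) (pending, included)): stack <26>
after step 5 (#6 pop() → 26): stack <>
after step 6 (#5 pop() → empty): stack <>
with event 11 included (#1 responding at time 11), all real-time-consistent orders fail
no escape via the 1 pending operation (#4): every completion choice fails
one such order, #1, #2, #3, #5, #6 (pending dropped), breaks at step 4 where #5 pop() → empty is illegal
one such order, #1, #2, #3, #6, #5 (pending dropped), breaks at step 4 where #6 pop() → 26 is illegal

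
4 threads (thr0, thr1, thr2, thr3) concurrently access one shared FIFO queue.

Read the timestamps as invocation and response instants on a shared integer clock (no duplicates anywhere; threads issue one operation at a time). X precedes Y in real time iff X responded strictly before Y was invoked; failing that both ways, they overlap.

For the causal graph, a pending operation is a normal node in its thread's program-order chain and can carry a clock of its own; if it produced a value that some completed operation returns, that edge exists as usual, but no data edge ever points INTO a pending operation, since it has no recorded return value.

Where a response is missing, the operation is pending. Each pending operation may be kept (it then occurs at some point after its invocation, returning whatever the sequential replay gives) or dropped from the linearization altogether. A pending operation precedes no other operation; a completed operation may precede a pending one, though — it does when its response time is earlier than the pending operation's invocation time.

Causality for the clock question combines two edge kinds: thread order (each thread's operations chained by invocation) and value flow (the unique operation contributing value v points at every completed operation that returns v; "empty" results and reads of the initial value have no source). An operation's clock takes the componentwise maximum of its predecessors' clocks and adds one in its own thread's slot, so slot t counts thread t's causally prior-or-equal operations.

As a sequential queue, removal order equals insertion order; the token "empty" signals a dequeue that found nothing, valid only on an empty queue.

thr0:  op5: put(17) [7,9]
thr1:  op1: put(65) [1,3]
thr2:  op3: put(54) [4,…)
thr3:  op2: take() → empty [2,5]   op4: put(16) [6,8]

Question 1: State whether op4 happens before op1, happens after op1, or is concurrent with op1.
op4 spans [6,8], op1 spans [1,3]
resp(op1)=3 < inv(op4)=6

after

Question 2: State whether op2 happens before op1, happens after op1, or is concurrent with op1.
op2 spans [2,5], op1 spans [1,3]
the intervals overlap in both directions

concurrent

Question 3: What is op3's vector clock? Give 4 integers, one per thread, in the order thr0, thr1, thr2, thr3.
no predecessors for op2 (invoked 2): thr3 increments from zero → (0, 0, 0, 1)
no predecessors for op3 (invoked 4): thr2 increments from zero → (0, 0, 1, 0)
no predecessors for op1 (invoked 1): thr1 increments from zero → (0, 1, 0, 0)
no predecessors for op5 (invoked 7): thr0 increments from zero → (1, 0, 0, 0)
invoked at 6, op4 merges VC(op2)=(0, 0, 0, 1) and bumps thr3's slot → (0, 0, 0, 2)
target: VC(op3) = (0, 0, 1, 0)

(0, 0, 1, 0)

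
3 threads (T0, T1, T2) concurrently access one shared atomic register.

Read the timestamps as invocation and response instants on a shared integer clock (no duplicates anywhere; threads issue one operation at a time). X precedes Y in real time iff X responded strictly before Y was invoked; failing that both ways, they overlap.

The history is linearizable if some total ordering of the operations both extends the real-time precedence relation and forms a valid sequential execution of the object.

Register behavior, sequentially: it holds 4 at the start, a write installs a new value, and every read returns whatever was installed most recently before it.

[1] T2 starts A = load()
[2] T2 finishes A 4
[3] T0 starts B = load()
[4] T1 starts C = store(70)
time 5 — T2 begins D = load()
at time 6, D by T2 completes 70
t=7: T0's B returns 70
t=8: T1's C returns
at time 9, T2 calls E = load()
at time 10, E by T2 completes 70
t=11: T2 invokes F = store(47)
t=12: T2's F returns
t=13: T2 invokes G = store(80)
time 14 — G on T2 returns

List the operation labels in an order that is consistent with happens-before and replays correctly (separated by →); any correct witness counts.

A → C → B → D → E → F → G

after step 1 (A load() → 4): value 4
after step 2 (C store(70)): value 70
after step 3 (B load() → 70): value 70
after step 4 (D load() → 70): value 70
after step 5 (E load() → 70): value 70
after step 6 (F store(47)): value 47
after step 7 (G store(80)): value 80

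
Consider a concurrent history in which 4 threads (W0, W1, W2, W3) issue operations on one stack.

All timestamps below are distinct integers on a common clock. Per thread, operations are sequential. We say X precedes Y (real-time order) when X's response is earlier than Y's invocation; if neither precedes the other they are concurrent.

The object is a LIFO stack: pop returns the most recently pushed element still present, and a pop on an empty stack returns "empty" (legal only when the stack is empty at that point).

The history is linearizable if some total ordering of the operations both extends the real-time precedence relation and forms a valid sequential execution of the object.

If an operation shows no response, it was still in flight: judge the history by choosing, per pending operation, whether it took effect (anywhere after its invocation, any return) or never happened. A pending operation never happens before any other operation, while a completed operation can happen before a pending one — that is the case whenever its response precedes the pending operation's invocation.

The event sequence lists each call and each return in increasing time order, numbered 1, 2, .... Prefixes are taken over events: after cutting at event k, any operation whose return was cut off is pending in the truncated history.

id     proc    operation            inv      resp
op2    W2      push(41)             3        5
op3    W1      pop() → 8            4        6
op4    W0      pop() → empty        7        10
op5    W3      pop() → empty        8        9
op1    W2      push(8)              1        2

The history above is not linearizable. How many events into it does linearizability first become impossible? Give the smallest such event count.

one valid order for events 1..9 is op1, op3, op2, op4, op5:
step 1: op1 push(8) — stack <8>
step 2: op3 pop() → 8 — stack <>
step 3: op2 push(41) — stack <41>
step 4: op4 pop() (pending, included) — stack <>
step 5: op5 pop() → empty — stack <>
include event 10 — op4 responding at 10 — and every candidate order breaks
take op1, op2, op3, op4, op5: step 3 already fails, because op3 pop() → 8 cannot occur there
take op1, op2, op3, op5, op4: step 3 already fails, because op3 pop() → 8 cannot occur there

10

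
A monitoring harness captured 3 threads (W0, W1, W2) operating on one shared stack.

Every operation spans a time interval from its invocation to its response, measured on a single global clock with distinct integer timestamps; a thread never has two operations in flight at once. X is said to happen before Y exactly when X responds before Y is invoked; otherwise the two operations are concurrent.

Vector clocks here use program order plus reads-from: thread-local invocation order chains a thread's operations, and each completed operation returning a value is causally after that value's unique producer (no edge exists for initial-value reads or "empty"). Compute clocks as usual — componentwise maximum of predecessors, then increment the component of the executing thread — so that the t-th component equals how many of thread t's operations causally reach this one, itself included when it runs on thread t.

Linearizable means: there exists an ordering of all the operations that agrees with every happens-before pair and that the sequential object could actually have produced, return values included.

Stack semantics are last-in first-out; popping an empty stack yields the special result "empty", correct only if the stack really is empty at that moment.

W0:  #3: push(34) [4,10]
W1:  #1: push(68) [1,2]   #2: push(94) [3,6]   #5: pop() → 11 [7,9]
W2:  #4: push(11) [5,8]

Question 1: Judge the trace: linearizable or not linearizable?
linearizable

a witness: #1, #2, #3, #4, #5
1. #1 push(68), leaving stack <68>
2. #2 push(94), leaving stack <68,94>
3. #3 push(34), leaving stack <68,94,34>
4. #4 push(11), leaving stack <68,94,34,11>
5. #5 pop() → 11, leaving stack <68,94,34>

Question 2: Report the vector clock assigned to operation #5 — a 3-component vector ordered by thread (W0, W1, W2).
(0, 3, 1)

no predecessors for #4 (invoked 5): W2 increments from zero → (0, 0, 1)
no predecessors for #1 (invoked 1): W1 increments from zero → (0, 1, 0)
no predecessors for #3 (invoked 4): W0 increments from zero → (1, 0, 0)
invoked at 3, #2 merges VC(#1)=(0, 1, 0) and bumps W1's slot → (0, 2, 0)
invoked at 7, #5 merges VC(#2)=(0, 2, 0), VC(#4)=(0, 0, 1) and bumps W1's slot → (0, 3, 1)
target: VC(#5) = (0, 3, 1)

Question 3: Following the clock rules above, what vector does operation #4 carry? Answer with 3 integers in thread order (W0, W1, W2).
(0, 0, 1)

root op #4, invoked 5: fresh clock plus W2's own tick → (0, 0, 1)
root op #1, invoked 1: fresh clock plus W1's own tick → (0, 1, 0)
root op #3, invoked 4: fresh clock plus W0's own tick → (1, 0, 0)
VC(#2, invoked at 3): max of VC(#1)=(0, 1, 0), then +1 on thread W1 → (0, 2, 0)
VC(#5, invoked at 7): max of VC(#2)=(0, 2, 0), VC(#4)=(0, 0, 1), then +1 on thread W1 → (0, 3, 1)
target: VC(#4) = (0, 0, 1)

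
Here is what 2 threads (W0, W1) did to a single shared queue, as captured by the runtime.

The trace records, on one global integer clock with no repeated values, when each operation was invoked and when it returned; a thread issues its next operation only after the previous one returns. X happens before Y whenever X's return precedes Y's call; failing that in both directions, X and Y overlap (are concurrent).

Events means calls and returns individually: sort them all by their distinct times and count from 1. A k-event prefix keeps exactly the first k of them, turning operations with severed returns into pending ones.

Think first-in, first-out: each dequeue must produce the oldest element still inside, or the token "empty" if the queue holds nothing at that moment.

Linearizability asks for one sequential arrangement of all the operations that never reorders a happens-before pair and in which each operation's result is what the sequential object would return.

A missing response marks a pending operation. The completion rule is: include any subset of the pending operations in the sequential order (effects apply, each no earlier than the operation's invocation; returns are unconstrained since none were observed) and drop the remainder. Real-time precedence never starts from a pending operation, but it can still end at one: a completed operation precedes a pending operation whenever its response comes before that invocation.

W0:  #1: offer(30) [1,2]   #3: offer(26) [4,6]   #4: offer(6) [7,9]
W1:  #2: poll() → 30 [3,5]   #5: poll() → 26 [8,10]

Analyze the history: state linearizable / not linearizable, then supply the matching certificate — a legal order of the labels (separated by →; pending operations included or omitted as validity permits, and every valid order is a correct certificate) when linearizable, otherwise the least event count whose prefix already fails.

step 1: #1 offer(30) — queue <30>
step 2: #2 poll() → 30 — queue <>
step 3: #3 offer(26) — queue <26>
step 4: #4 offer(6) — queue <26,6>
step 5: #5 poll() → 26 — queue <6>

linearizable — witness: #1 → #2 → #3 → #4 → #5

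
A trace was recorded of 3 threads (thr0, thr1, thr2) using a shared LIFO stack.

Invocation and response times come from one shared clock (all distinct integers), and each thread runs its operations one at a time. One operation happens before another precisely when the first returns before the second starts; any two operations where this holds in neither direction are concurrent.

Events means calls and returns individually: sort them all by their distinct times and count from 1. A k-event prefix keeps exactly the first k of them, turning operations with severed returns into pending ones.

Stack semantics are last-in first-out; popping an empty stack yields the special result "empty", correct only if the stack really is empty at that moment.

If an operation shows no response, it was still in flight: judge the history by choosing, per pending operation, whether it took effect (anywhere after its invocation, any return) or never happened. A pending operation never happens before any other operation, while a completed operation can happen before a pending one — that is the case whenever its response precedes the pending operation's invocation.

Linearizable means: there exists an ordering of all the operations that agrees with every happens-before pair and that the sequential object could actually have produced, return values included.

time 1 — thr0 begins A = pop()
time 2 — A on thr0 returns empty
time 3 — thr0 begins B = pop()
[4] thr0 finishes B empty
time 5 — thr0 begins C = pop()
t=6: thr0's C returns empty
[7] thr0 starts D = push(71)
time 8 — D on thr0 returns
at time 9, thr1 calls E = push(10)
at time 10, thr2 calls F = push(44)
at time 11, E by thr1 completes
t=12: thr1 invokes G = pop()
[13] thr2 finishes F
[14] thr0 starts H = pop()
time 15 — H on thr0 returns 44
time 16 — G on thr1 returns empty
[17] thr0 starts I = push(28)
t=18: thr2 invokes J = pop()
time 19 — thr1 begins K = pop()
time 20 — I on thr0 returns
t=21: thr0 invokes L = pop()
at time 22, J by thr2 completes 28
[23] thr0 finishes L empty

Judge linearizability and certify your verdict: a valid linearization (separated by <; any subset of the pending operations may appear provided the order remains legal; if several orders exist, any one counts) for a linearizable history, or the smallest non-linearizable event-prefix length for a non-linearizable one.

cut after 15 events: linearizable; cut after 16 events (G responds, time 16): not linearizable
no legal order exists: 5 real-time-consistent candidates over 8 completed LIFO stack operations, all rejected
take A, B, C, D, E, F, G, H: step 7 already fails, because G pop() → empty cannot occur there
take A, B, C, D, E, F, H, G: step 8 already fails, because G pop() → empty cannot occur there

not linearizable — minimal violating prefix: 16 events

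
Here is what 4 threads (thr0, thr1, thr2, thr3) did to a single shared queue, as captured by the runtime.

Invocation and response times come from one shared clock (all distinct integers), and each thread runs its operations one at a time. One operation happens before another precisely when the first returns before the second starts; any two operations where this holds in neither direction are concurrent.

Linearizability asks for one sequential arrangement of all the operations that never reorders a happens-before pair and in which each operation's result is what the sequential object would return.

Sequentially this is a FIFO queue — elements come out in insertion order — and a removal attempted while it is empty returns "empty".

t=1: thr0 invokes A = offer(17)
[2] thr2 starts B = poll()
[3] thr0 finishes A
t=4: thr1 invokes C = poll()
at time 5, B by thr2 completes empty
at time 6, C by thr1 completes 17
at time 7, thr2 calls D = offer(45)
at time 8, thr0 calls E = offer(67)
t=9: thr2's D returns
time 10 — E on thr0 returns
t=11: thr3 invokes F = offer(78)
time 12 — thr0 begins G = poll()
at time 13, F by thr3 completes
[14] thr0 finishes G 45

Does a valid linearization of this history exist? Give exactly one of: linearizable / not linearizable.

linearizable

one valid linearization: A, C, B, D, E, F, G
after step 1 (A offer(17)): queue <17>
after step 2 (C poll() → 17): queue <>
after step 3 (B poll() → empty): queue <>
after step 4 (D offer(45)): queue <45>
after step 5 (E offer(67)): queue <45,67>
after step 6 (F offer(78)): queue <45,67,78>
after step 7 (G poll() → 45): queue <67,78>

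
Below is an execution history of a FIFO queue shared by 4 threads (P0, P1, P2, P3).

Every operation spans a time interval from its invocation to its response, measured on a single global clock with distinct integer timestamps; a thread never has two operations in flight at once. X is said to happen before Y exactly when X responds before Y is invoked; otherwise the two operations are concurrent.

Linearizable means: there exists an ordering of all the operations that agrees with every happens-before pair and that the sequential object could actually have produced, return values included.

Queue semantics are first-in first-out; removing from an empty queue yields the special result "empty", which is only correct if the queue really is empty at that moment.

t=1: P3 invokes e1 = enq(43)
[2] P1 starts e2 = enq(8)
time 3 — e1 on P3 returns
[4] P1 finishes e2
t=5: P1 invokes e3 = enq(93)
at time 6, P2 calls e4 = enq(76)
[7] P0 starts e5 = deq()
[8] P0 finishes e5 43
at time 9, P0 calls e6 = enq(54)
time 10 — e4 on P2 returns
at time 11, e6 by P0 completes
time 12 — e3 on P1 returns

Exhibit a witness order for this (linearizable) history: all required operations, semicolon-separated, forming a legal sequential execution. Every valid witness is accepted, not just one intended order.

1. e1 enq(43), leaving queue <43>
2. e2 enq(8), leaving queue <43,8>
3. e3 enq(93), leaving queue <43,8,93>
4. e4 enq(76), leaving queue <43,8,93,76>
5. e5 deq() → 43, leaving queue <8,93,76>
6. e6 enq(54), leaving queue <8,93,76,54>

e1; e2; e3; e4; e5; e6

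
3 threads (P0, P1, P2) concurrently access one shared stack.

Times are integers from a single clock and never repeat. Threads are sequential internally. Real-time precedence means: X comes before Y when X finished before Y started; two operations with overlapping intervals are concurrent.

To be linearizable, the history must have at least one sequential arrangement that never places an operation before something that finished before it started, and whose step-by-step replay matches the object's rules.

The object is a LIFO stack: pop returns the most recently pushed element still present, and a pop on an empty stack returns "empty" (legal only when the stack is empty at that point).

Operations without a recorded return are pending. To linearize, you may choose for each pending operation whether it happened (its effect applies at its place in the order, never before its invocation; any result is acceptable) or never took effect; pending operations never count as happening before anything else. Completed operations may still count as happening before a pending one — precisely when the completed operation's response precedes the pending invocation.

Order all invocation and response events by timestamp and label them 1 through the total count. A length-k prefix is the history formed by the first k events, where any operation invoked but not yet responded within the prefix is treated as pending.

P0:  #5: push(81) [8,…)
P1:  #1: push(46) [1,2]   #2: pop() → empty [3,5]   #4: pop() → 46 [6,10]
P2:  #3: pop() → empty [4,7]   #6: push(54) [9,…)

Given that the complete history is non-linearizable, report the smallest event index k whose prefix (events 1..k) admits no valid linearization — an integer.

events 1..6 are still linearizable — one witness is #1, #3, #2:
step 1: #1 push(46) — stack <46>
step 2: #3 pop() (pending, included) — stack <>
step 3: #2 pop() → empty — stack <>
include event 7 — #3 responding at 7 — and every candidate order breaks
completion choices over the 1 pending operation (#4) were checked; none helps
for example #1, #2, #3 (pending dropped) fails at step 2: #2 pop() → empty is not legal there
for example #1, #3, #2 (pending dropped) fails at step 2: #3 pop() → empty is not legal there

7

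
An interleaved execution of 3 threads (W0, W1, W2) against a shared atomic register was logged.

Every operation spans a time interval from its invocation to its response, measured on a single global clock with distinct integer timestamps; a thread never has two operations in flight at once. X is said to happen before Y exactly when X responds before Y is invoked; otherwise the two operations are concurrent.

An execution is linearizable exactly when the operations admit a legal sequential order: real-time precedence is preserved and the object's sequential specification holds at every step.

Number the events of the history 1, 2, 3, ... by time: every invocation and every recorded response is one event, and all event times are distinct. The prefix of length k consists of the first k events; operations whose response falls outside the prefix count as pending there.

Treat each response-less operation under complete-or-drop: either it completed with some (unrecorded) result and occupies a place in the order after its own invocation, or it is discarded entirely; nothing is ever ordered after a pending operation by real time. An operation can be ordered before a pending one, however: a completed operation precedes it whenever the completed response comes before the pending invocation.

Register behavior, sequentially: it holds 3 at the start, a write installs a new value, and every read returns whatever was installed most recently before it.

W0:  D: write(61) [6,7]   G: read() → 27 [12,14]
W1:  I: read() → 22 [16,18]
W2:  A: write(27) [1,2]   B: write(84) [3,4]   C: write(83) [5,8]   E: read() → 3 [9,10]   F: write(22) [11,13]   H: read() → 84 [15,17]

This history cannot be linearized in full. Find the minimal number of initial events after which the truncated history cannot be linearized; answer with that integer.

10

events 1..9 are linearizable; a witness order is A, B, C, D:
after step 1 (A write(27)): value 27
after step 2 (B write(84)): value 84
after step 3 (C write(83)): value 83
after step 4 (D write(61)): value 61
with event 10 included (E responding at time 10), all real-time-consistent orders fail
for example A, B, C, D, E fails at step 5: E read() → 3 is not legal there
for example A, B, D, C, E fails at step 5: E read() → 3 is not legal there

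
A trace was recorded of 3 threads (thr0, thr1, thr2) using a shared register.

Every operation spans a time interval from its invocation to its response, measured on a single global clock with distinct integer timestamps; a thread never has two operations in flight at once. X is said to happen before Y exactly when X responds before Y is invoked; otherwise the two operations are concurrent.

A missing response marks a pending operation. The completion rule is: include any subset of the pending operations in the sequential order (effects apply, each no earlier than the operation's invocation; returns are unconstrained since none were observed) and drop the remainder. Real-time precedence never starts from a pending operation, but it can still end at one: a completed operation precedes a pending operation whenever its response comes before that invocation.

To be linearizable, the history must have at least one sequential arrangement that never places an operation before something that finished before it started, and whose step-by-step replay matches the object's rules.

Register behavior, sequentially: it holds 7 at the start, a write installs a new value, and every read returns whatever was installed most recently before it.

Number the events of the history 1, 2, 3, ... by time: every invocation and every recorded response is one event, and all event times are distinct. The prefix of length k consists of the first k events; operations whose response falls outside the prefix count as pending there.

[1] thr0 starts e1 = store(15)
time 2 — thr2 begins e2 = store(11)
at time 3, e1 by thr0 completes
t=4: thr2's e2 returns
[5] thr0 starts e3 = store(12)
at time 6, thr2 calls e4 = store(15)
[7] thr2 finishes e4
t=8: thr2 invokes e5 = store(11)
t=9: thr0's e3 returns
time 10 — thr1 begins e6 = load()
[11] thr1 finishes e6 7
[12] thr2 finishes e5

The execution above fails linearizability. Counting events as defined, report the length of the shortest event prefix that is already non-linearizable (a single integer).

events 1..10 are linearizable, e.g. via e1, e2, e3, e4:
step 1: e1 store(15) — value 15
step 2: e2 store(11) — value 11
step 3: e3 store(12) — value 12
step 4: e4 store(15) — value 15
with event 11 included (e6 responding at time 11), all real-time-consistent orders fail
every completion of the 1 pending operation (e5) was checked; none linearizes
one such order, e1, e2, e3, e4, e6 (pending dropped), breaks at step 5 where e6 load() → 7 is illegal
one such order, e1, e2, e4, e3, e6 (pending dropped), breaks at step 5 where e6 load() → 7 is illegal

11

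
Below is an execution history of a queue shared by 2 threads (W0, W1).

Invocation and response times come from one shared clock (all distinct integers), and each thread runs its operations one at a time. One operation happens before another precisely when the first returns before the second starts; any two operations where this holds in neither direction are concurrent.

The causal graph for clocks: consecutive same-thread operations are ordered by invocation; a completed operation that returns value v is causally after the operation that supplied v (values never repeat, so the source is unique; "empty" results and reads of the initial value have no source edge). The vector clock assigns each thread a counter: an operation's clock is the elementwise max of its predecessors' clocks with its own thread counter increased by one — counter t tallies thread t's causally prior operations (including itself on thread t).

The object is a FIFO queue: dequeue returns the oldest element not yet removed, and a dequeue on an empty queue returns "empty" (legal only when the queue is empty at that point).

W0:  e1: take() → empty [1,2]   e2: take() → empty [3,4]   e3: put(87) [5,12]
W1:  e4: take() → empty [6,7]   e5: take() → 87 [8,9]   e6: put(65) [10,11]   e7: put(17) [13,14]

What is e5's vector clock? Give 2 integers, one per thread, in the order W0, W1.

(3, 2)

e4 (invocation 6): nothing precedes it; W1's component alone gives (0, 1)
e1 (invocation 1): nothing precedes it; W0's component alone gives (1, 0)
invoked at 3, e2 merges VC(e1)=(1, 0) and bumps W0's slot → (2, 0)
invoked at 5, e3 merges VC(e2)=(2, 0) and bumps W0's slot → (3, 0)
invoked at 8, e5 merges VC(e3)=(3, 0), VC(e4)=(0, 1) and bumps W1's slot → (3, 2)
invoked at 10, e6 merges VC(e5)=(3, 2) and bumps W1's slot → (3, 3)
invoked at 13, e7 merges VC(e6)=(3, 3) and bumps W1's slot → (3, 4)
target: VC(e5) = (3, 2)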